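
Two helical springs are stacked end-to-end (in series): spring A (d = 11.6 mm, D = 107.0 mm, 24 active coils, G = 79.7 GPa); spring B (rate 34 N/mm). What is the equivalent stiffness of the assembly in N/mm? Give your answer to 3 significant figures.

k_A = Gd⁴/(8D³N_a) = (79.7×10³)(11.6⁴)/(8·107.0³·24) = 6.1353 N/mm
Series: 1/k_eq = 1/6.1353 + 1/34 = 0.1924; k_eq = 5.1974 N/mm

5.20 N/mm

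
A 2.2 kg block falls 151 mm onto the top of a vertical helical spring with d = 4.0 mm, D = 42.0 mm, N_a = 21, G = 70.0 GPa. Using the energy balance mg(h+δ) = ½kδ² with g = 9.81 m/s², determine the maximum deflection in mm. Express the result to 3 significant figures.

k = Gd⁴/(8D³N_a) = (70.0×10³)(4.0⁴)/(8·42.0³·21) = 1.4397 N/mm
W = mg = 2.2 × 9.81 = 21.582 N
½kδ² − Wδ − Wh = 0 → δ = (W + √(W² + 2kWh))/k
δ = (21.582 + √(465.78 + 9383.82))/1.4397 = (21.582 + 99.245)/1.4397 = 83.924 mm

83.9 mm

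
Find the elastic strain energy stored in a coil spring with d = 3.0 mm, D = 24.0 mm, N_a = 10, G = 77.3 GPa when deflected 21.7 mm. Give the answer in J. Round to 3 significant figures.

1.33 J

k = Gd⁴/(8D³N_a) = (77.3×10³)(3.0⁴)/(8·24.0³·10) = 5.6616 N/mm
U = ½kδ² = 0.5 × 5.6616 × 21.7² = 1333 N·mm = 1.333 J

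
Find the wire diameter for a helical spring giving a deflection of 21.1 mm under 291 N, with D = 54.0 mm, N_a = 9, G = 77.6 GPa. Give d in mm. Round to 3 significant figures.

6.70 mm

Required rate k = F/δ = 291/21.1 = 13.791 N/mm
d = (8D³N_a·k / G)^(1/4) = (8·54.0³·9·13.791 / (77.6×10³))^0.25
  = (2014.9)^0.25 = 6.6999 mm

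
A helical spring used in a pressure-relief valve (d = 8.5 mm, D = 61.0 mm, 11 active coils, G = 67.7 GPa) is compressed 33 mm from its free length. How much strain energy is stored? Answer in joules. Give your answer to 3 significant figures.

9.63 J

k = Gd⁴/(8D³N_a) = (67.7×10³)(8.5⁴)/(8·61.0³·11) = 17.693 N/mm
U = ½kδ² = 0.5 × 17.693 × 33² = 9633.6 N·mm = 9.6336 J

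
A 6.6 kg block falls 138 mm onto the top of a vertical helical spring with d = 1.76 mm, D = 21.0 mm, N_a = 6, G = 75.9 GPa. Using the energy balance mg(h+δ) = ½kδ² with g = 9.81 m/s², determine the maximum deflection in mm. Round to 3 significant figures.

k = Gd⁴/(8D³N_a) = (75.9×10³)(1.76⁴)/(8·21.0³·6) = 1.6383 N/mm
W = mg = 6.6 × 9.81 = 64.746 N
½kδ² − Wδ − Wh = 0 → δ = (W + √(W² + 2kWh))/k
δ = (64.746 + √(4192 + 29276.2))/1.6383 = (64.746 + 182.94)/1.6383 = 151.19 mm

151 mm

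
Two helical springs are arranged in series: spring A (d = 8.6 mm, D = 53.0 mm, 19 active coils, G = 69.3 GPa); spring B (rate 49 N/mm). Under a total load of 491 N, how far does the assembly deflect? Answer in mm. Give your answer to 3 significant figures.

39.3 mm

k_A = Gd⁴/(8D³N_a) = (69.3×10³)(8.6⁴)/(8·53.0³·19) = 16.752 N/mm
Series: 1/k_eq = 1/16.752 + 1/49 = 0.080104; k_eq = 12.484 N/mm
δ = F/k_eq = 491/12.484 = 39.331 mm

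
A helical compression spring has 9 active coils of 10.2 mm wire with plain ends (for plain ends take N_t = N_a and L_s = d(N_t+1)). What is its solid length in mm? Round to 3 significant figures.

plain ends: N_t = N_a = 9
L_s = d·(N_t+1) = 10.2 × 10 = 102 mm

102 mm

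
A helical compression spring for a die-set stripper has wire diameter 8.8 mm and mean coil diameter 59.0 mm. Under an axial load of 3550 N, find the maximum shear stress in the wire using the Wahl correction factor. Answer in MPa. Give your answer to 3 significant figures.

957 MPa

Spring index C = D/d = 59.0/8.8 = 6.7045
K_W = (4C−1)/(4C−4) + 0.615/C = 25.818/22.818 + 0.0917 = 1.2232
τ₀ = 8FD/(πd³) = 8·3550·59.0/(π·8.8³) = 1.6756e+06/2140.9 = 782.66 MPa
τ_max = K·τ₀ = 1.2232 × 782.66 = 957.35 MPa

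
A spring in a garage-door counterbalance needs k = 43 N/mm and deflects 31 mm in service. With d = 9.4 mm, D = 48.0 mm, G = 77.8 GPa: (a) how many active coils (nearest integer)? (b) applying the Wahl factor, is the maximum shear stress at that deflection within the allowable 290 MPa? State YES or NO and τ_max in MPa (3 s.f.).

N_a = Gd⁴/(8D³k) = (77.8×10³)(9.4⁴)/(8·48.0³·43) = 15.97 → N_a = 16
Actual rate k = Gd⁴/(8D³·16) = 42.91 N/mm
Working load F = kδ = 42.91·31 = 1330.2 N
C = 48.0/9.4 = 5.1064; K_W = (4C−1)/(4C−4)+0.615/C = 1.3031
τ_max = K_W·8FD/(πd³) = 1.3031·195.76 = 255.09 MPa
τ_max ≤ 290 MPa → acceptable

(a) 16 coils; (b) YES, τ_max = 255 MPa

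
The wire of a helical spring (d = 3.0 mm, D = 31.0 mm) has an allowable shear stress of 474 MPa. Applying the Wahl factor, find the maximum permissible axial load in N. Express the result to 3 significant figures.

142 N

C = D/d = 31.0/3.0 = 10.3333
K_W = (4C−1)/(4C−4) + 0.615/C = 40.333/37.333 + 0.0595 = 1.1399
τ_max = K·8FD/(πd³) → F_max = τ_allow·πd³/(8DK)
F_max = 474·π·3.0³/(8·31.0·1.1399) = 40206/282.69 = 142.23 N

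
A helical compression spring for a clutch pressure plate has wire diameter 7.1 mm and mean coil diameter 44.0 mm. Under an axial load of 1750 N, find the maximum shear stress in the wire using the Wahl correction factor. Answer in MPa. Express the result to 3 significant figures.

Spring index C = D/d = 44.0/7.1 = 6.1972
K_W = (4C−1)/(4C−4) + 0.615/C = 23.789/20.789 + 0.0992 = 1.2435
τ₀ = 8FD/(πd³) = 8·1750·44.0/(π·7.1³) = 616000/1124.4 = 547.84 MPa
τ_max = K·τ₀ = 1.2435 × 547.84 = 681.27 MPa

681 MPa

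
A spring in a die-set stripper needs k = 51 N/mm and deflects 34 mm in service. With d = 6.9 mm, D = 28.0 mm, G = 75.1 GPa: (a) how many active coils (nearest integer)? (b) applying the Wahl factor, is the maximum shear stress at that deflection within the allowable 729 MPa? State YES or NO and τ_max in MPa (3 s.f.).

(a) 19 coils; (b) YES, τ_max = 526 MPa

N_a = Gd⁴/(8D³k) = (75.1×10³)(6.9⁴)/(8·28.0³·51) = 19.01 → N_a = 19
Actual rate k = Gd⁴/(8D³·19) = 51.017 N/mm
Working load F = kδ = 51.017·34 = 1734.6 N
C = 28.0/6.9 = 4.0580; K_W = (4C−1)/(4C−4)+0.615/C = 1.3968
τ_max = K_W·8FD/(πd³) = 1.3968·376.49 = 525.88 MPa
τ_max ≤ 729 MPa → acceptable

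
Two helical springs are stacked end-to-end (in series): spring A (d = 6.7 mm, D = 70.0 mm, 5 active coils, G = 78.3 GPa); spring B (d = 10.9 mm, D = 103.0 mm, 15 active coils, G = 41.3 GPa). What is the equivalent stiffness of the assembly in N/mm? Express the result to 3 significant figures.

3.21 N/mm

k_A = Gd⁴/(8D³N_a) = (78.3×10³)(6.7⁴)/(8·70.0³·5) = 11.5 N/mm
k_B = Gd⁴/(8D³N_a) = (41.3×10³)(10.9⁴)/(8·103.0³·15) = 4.4459 N/mm
Series: 1/k_eq = 1/11.5 + 1/4.4459 = 0.31188; k_eq = 3.2064 N/mm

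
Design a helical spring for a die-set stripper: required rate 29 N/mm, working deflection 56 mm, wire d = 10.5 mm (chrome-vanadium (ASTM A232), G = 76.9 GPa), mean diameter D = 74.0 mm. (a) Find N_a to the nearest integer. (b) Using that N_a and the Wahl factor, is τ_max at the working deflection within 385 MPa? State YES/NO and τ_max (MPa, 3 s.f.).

N_a = Gd⁴/(8D³k) = (76.9×10³)(10.5⁴)/(8·74.0³·29) = 9.943 → N_a = 10
Actual rate k = Gd⁴/(8D³·10) = 28.834 N/mm
Working load F = kδ = 28.834·56 = 1614.7 N
C = 74.0/10.5 = 7.0476; K_W = (4C−1)/(4C−4)+0.615/C = 1.2113
τ_max = K_W·8FD/(πd³) = 1.2113·262.84 = 318.37 MPa
τ_max ≤ 385 MPa → acceptable

(a) 10 coils; (b) YES, τ_max = 318 MPa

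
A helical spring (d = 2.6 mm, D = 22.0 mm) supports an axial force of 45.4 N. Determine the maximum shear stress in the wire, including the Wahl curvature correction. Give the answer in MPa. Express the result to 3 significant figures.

170 MPa

Spring index C = D/d = 22.0/2.6 = 8.4615
K_W = (4C−1)/(4C−4) + 0.615/C = 32.846/29.846 + 0.0727 = 1.1732
τ₀ = 8FD/(πd³) = 8·45.4·22.0/(π·2.6³) = 7990.4/55.217 = 144.71 MPa
τ_max = K·τ₀ = 1.1732 × 144.71 = 169.77 MPa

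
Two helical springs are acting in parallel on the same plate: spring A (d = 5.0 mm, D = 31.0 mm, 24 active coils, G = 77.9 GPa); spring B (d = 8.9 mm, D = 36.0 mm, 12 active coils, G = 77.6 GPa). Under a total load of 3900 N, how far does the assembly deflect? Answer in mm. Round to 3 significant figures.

33.3 mm

k_A = Gd⁴/(8D³N_a) = (77.9×10³)(5.0⁴)/(8·31.0³·24) = 8.512 N/mm
k_B = Gd⁴/(8D³N_a) = (77.6×10³)(8.9⁴)/(8·36.0³·12) = 108.7 N/mm
Parallel: k_eq = 8.512 + 108.7 = 117.22 N/mm
δ = F/k_eq = 3900/117.22 = 33.272 mm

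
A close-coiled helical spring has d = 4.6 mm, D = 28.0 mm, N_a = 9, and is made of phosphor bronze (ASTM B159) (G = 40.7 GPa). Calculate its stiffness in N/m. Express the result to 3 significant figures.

k = Gd⁴/(8D³N_a) = (40.7×10³ × 4.6⁴) / (8 × 28.0³ × 9)
  = 1.82232e+07 / 1.58054e+06 = 11.53 N/mm = 11530 N/m

11500 N/m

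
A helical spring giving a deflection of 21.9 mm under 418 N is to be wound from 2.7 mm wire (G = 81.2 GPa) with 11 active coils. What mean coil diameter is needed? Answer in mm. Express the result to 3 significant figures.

Required rate k = F/δ = 418/21.9 = 19.087 N/mm
D = (Gd⁴/(8N_a·k))^(1/3) = (81.2×10³·2.7⁴/(8·11·19.087))^(1/3)
  = (2569.19)^(1/3) = 13.6962 mm

13.7 mm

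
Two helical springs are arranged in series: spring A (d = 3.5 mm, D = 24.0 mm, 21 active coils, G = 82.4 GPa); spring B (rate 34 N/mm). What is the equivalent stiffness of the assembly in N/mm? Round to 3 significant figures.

k_A = Gd⁴/(8D³N_a) = (82.4×10³)(3.5⁴)/(8·24.0³·21) = 5.3242 N/mm
Series: 1/k_eq = 1/5.3242 + 1/34 = 0.21723; k_eq = 4.6034 N/mm

4.60 N/mm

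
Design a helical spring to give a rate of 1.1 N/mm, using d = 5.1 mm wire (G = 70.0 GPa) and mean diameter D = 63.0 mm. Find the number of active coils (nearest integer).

N_a = Gd⁴/(8D³k) = (70.0×10³ × 5.1⁴)/(8 × 63.0³ × 1.1)
    = 4.73564e+07 / 2.20041e+06 = 21.52 → 22 coils

22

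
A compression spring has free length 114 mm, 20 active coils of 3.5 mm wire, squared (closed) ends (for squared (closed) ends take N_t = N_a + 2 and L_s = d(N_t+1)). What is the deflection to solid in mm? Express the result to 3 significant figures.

33.5 mm

N_t = 22; L_s = 3.5·23 = 80.5 mm
δ_solid = L₀ − L_s = 114 − 80.5 = 33.5 mm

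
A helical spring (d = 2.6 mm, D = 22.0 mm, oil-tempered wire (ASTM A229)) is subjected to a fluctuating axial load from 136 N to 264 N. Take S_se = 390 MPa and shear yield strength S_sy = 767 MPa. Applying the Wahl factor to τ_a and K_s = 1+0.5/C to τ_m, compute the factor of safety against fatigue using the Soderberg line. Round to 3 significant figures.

0.669

C = D/d = 22.0/2.6 = 8.4615; K_W = (4C−1)/(4C−4)+0.615/C = 1.1732; K_s = 1+0.5/C = 1.0591
F_a = (F_max−F_min)/2 = 64 N; F_m = (F_max+F_min)/2 = 200 N
τ_a = K_W·8F_aD/(πd³) = 1.1732 × 204 = 239.33 MPa
τ_m = K_s·8F_mD/(πd³) = 1.0591 × 637.49 = 675.16 MPa
Soderberg: 1/n_f = τ_a/S_se + τ_m/S_sy = 239.33/390 + 675.16/767 = 0.61366 + 0.88026 = 1.4939
n_f = 1/1.4939 = 0.6694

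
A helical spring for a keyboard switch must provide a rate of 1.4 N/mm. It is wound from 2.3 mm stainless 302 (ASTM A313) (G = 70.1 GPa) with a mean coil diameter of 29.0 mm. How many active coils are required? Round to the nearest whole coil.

N_a = Gd⁴/(8D³k) = (70.1×10³ × 2.3⁴)/(8 × 29.0³ × 1.4)
    = 1.96169e+06 / 273157 = 7.182 → 7 coils

7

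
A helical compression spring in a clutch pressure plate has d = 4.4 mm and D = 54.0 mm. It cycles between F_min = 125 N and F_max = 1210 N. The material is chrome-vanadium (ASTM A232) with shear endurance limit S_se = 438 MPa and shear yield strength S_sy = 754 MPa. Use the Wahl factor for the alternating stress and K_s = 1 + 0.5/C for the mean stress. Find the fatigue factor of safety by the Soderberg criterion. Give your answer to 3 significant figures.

C = D/d = 54.0/4.4 = 12.2727; K_W = (4C−1)/(4C−4)+0.615/C = 1.1166; K_s = 1+0.5/C = 1.0407
F_a = (F_max−F_min)/2 = 542.5 N; F_m = (F_max+F_min)/2 = 667.5 N
τ_a = K_W·8F_aD/(πd³) = 1.1166 × 875.74 = 977.89 MPa
τ_m = K_s·8F_mD/(πd³) = 1.0407 × 1077.5 = 1121.4 MPa
Soderberg: 1/n_f = τ_a/S_se + τ_m/S_sy = 977.89/438 + 1121.4/754 = 2.23263 + 1.48730 = 3.7199
n_f = 1/3.7199 = 0.2688

0.269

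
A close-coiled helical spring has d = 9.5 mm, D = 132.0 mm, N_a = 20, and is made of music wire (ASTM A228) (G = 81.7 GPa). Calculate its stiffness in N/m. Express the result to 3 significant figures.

k = Gd⁴/(8D³N_a) = (81.7×10³ × 9.5⁴) / (8 × 132.0³ × 20)
  = 6.65452e+08 / 3.67995e+08 = 1.8083 N/mm = 1808.3 N/m

1810 N/m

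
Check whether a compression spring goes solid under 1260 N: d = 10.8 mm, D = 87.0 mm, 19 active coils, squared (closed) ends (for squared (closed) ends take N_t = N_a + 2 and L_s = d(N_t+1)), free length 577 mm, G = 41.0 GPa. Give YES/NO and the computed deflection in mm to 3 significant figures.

NO, δ = 226 mm

k = Gd⁴/(8D³N_a) = (41.0×10³)(10.8⁴)/(8·87.0³·19) = 5.5729 N/mm
N_t = 21; L_s = 10.8·22 = 237.6 mm; δ_solid = L₀ − L_s = 577 − 237.6 = 339.4 mm
δ = F/k = 1260/5.5729 = 226.1 mm
δ < δ_solid → spring does not go solid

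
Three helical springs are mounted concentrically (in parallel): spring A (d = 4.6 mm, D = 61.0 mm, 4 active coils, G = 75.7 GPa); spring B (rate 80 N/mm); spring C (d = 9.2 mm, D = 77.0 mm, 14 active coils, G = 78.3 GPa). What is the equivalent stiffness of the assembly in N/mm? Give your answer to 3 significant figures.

95.6 N/mm

k_A = Gd⁴/(8D³N_a) = (75.7×10³)(4.6⁴)/(8·61.0³·4) = 4.6665 N/mm
k_C = Gd⁴/(8D³N_a) = (78.3×10³)(9.2⁴)/(8·77.0³·14) = 10.97 N/mm
Parallel: k_eq = 4.6665 + 80 + 10.97 = 95.637 N/mm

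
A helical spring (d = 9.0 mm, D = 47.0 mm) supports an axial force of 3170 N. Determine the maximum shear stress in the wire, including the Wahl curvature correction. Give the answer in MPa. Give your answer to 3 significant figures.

Spring index C = D/d = 47.0/9.0 = 5.2222
K_W = (4C−1)/(4C−4) + 0.615/C = 19.889/16.889 + 0.1178 = 1.2954
τ₀ = 8FD/(πd³) = 8·3170·47.0/(π·9.0³) = 1.19192e+06/2290.2 = 520.44 MPa
τ_max = K·τ₀ = 1.2954 × 520.44 = 674.18 MPa

674 MPa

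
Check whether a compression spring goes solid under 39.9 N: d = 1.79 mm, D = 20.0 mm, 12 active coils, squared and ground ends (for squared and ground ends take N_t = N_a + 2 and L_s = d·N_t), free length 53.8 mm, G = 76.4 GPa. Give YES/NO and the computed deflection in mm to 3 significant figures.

k = Gd⁴/(8D³N_a) = (76.4×10³)(1.79⁴)/(8·20.0³·12) = 1.0213 N/mm
N_t = 14; L_s = 1.79·14 = 25.06 mm; δ_solid = L₀ − L_s = 53.8 − 25.06 = 28.74 mm
δ = F/k = 39.9/1.0213 = 39.069 mm
δ ≥ δ_solid → spring goes solid

YES, δ = 39.1 mm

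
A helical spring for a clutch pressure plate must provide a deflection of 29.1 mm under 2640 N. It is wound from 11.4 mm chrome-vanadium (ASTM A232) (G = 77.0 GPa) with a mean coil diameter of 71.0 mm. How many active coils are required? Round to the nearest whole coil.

5

Required rate k = F/δ = 2640/29.1 = 90.722 N/mm
N_a = Gd⁴/(8D³k) = (77.0×10³ × 11.4⁴)/(8 × 71.0³ × 90.722)
    = 1.3005e+09 / 2.59762e+08 = 5.006 → 5 coils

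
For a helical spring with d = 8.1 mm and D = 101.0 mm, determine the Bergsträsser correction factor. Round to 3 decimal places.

1.107

C = D/d = 101.0/8.1 = 12.4691
K_B = (4C+2)/(4C−3) = 51.877/46.877 = 1.1067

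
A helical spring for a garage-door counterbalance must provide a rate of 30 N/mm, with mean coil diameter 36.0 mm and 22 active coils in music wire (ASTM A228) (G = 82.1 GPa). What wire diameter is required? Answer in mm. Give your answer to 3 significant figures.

7.40 mm

d = (8D³N_a·k / G)^(1/4) = (8·36.0³·22·30 / (82.1×10³))^0.25
  = (3000.5)^0.25 = 7.4012 mm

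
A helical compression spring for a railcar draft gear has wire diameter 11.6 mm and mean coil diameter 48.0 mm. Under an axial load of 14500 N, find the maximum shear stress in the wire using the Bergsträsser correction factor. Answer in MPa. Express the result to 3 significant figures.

Spring index C = D/d = 48.0/11.6 = 4.1379
K_B = (4C+2)/(4C−3) = 18.552/13.552 = 1.3690
τ₀ = 8FD/(πd³) = 8·14500·48.0/(π·11.6³) = 5.568e+06/4903.7 = 1135.5 MPa
τ_max = K·τ₀ = 1.3690 × 1135.5 = 1554.4 MPa

1550 MPa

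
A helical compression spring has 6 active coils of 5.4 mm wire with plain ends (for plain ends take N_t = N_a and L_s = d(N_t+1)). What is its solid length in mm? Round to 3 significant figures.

37.8 mm

plain ends: N_t = N_a = 6
L_s = d·(N_t+1) = 5.4 × 7 = 37.8 mm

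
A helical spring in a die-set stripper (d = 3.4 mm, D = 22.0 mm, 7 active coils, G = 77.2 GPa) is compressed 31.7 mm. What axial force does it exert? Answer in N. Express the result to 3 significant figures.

k = Gd⁴/(8D³N_a) = (77.2×10³)(3.4⁴)/(8·22.0³·7) = 17.301 N/mm
F = k·δ = 17.301 × 31.7 = 548.45 N

548 N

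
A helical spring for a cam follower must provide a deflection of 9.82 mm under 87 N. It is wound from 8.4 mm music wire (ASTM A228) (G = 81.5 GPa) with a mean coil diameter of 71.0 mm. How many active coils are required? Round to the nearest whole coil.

16

Required rate k = F/δ = 87/9.82 = 8.8595 N/mm
N_a = Gd⁴/(8D³k) = (81.5×10³ × 8.4⁴)/(8 × 71.0³ × 8.8595)
    = 4.05765e+08 / 2.53672e+07 = 16 → 16 coils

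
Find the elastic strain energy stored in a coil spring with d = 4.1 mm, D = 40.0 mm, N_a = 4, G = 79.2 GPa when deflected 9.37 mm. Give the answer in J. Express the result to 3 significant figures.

k = Gd⁴/(8D³N_a) = (79.2×10³)(4.1⁴)/(8·40.0³·4) = 10.928 N/mm
U = ½kδ² = 0.5 × 10.928 × 9.37² = 479.71 N·mm = 0.47971 J

0.480 J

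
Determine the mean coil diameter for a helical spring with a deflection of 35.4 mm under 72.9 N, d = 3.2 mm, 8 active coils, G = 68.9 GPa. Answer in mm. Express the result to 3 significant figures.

38.0 mm

Required rate k = F/δ = 72.9/35.4 = 2.0593 N/mm
D = (Gd⁴/(8N_a·k))^(1/3) = (68.9×10³·3.2⁴/(8·8·2.0593))^(1/3)
  = (54817)^(1/3) = 37.9873 mm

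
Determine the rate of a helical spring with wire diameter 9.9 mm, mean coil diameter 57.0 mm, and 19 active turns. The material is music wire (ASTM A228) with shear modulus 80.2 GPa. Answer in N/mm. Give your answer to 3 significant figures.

k = Gd⁴/(8D³N_a) = (80.2×10³ × 9.9⁴) / (8 × 57.0³ × 19)
  = 7.70398e+08 / 2.81493e+07 = 27.368 N/mm

27.4 N/mm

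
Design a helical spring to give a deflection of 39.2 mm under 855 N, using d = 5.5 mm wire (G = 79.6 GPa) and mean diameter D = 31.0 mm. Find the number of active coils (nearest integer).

Required rate k = F/δ = 855/39.2 = 21.811 N/mm
N_a = Gd⁴/(8D³k) = (79.6×10³ × 5.5⁴)/(8 × 31.0³ × 21.811)
    = 7.2839e+07 / 5.19823e+06 = 14.01 → 14 coils

14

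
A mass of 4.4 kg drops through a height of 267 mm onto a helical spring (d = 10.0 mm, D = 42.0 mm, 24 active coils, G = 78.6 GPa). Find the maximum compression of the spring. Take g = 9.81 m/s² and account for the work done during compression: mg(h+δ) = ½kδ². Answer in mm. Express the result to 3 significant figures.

k = Gd⁴/(8D³N_a) = (78.6×10³)(10.0⁴)/(8·42.0³·24) = 55.255 N/mm
W = mg = 4.4 × 9.81 = 43.164 N
½kδ² − Wδ − Wh = 0 → δ = (W + √(W² + 2kWh))/k
δ = (43.164 + √(1863.1 + 1.27361e+06))/55.255 = (43.164 + 1129.4)/55.255 = 21.22 mm

21.2 mm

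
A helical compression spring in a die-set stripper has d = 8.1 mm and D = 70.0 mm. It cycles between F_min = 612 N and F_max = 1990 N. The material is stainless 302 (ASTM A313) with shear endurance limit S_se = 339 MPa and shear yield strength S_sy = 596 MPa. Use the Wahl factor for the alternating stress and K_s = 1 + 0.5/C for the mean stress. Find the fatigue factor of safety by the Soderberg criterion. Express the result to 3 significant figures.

C = D/d = 70.0/8.1 = 8.6420; K_W = (4C−1)/(4C−4)+0.615/C = 1.1693; K_s = 1+0.5/C = 1.0579
F_a = (F_max−F_min)/2 = 689 N; F_m = (F_max+F_min)/2 = 1301 N
τ_a = K_W·8F_aD/(πd³) = 1.1693 × 231.1 = 270.23 MPa
τ_m = K_s·8F_mD/(πd³) = 1.0579 × 436.38 = 461.62 MPa
Soderberg: 1/n_f = τ_a/S_se + τ_m/S_sy = 270.23/339 + 461.62/596 = 0.79713 + 0.77454 = 1.5717
n_f = 1/1.5717 = 0.6363

0.636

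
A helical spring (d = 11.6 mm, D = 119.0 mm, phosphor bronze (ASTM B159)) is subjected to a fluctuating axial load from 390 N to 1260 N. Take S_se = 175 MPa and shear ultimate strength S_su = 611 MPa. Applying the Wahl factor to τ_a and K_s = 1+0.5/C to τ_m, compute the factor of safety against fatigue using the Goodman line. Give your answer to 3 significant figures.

C = D/d = 119.0/11.6 = 10.2586; K_W = (4C−1)/(4C−4)+0.615/C = 1.1410; K_s = 1+0.5/C = 1.0487
F_a = (F_max−F_min)/2 = 435 N; F_m = (F_max+F_min)/2 = 825 N
τ_a = K_W·8F_aD/(πd³) = 1.1410 × 84.451 = 96.354 MPa
τ_m = K_s·8F_mD/(πd³) = 1.0487 × 160.16 = 167.97 MPa
Goodman: 1/n_f = τ_a/S_se + τ_m/S_su = 96.354/175 + 167.97/611 = 0.55060 + 0.27491 = 0.82551
n_f = 1/0.82551 = 1.211

1.21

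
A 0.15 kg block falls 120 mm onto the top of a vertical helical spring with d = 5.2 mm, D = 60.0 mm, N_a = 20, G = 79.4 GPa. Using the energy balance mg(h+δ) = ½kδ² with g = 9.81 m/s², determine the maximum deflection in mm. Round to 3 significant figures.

k = Gd⁴/(8D³N_a) = (79.4×10³)(5.2⁴)/(8·60.0³·20) = 1.6798 N/mm
W = mg = 0.15 × 9.81 = 1.4715 N
½kδ² − Wδ − Wh = 0 → δ = (W + √(W² + 2kWh))/k
δ = (1.4715 + √(2.1653 + 593.242))/1.6798 = (1.4715 + 24.401)/1.6798 = 15.402 mm

15.4 mm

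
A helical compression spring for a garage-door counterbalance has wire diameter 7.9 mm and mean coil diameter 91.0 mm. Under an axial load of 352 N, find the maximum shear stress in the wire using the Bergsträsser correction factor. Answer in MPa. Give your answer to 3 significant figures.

185 MPa

Spring index C = D/d = 91.0/7.9 = 11.5190
K_B = (4C+2)/(4C−3) = 48.076/43.076 = 1.1161
τ₀ = 8FD/(πd³) = 8·352·91.0/(π·7.9³) = 256256/1548.9 = 165.44 MPa
τ_max = K·τ₀ = 1.1161 × 165.44 = 184.64 MPa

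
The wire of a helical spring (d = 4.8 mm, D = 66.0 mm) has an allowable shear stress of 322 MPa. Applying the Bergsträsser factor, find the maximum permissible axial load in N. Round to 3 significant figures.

193 N

C = D/d = 66.0/4.8 = 13.7500
K_B = (4C+2)/(4C−3) = 57.000/52.000 = 1.0962
τ_max = K·8FD/(πd³) → F_max = τ_allow·πd³/(8DK)
F_max = 322·π·4.8³/(8·66.0·1.0962) = 1.1187e+05/578.77 = 193.3 N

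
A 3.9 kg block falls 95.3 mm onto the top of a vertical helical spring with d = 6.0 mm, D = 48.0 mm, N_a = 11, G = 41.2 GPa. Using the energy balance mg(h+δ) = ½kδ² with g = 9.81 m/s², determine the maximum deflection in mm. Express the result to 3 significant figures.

44.1 mm

k = Gd⁴/(8D³N_a) = (41.2×10³)(6.0⁴)/(8·48.0³·11) = 5.4865 N/mm
W = mg = 3.9 × 9.81 = 38.259 N
½kδ² − Wδ − Wh = 0 → δ = (W + √(W² + 2kWh))/k
δ = (38.259 + √(1463.8 + 40008.5))/5.4865 = (38.259 + 203.65)/5.4865 = 44.091 mm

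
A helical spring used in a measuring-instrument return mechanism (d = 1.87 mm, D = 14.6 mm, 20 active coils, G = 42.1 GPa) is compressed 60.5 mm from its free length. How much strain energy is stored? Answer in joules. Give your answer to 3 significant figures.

1.89 J

k = Gd⁴/(8D³N_a) = (42.1×10³)(1.87⁴)/(8·14.6³·20) = 1.0339 N/mm
U = ½kδ² = 0.5 × 1.0339 × 60.5² = 1892.1 N·mm = 1.8921 J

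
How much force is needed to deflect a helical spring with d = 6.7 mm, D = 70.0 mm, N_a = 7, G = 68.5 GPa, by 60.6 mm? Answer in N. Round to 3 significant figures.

k = Gd⁴/(8D³N_a) = (68.5×10³)(6.7⁴)/(8·70.0³·7) = 7.1863 N/mm
F = k·δ = 7.1863 × 60.6 = 435.49 N

435 N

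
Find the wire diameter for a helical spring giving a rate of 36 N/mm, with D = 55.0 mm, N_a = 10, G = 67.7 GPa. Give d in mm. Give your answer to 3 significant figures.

d = (8D³N_a·k / G)^(1/4) = (8·55.0³·10·36 / (67.7×10³))^0.25
  = (7077.7)^0.25 = 9.1722 mm

9.17 mm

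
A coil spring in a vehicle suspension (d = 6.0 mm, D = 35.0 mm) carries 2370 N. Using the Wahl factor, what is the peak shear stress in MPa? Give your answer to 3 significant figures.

Spring index C = D/d = 35.0/6.0 = 5.8333
K_W = (4C−1)/(4C−4) + 0.615/C = 22.333/19.333 + 0.1054 = 1.2606
τ₀ = 8FD/(πd³) = 8·2370·35.0/(π·6.0³) = 663600/678.58 = 977.92 MPa
τ_max = K·τ₀ = 1.2606 × 977.92 = 1232.8 MPa

1230 MPa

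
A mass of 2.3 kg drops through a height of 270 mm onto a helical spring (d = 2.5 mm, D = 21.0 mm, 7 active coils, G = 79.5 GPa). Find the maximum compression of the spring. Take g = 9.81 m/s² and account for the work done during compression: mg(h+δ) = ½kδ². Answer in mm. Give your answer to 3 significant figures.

k = Gd⁴/(8D³N_a) = (79.5×10³)(2.5⁴)/(8·21.0³·7) = 5.988 N/mm
W = mg = 2.3 × 9.81 = 22.563 N
½kδ² − Wδ − Wh = 0 → δ = (W + √(W² + 2kWh))/k
δ = (22.563 + √(509.09 + 72957.8))/5.988 = (22.563 + 271.05)/5.988 = 49.033 mm

49.0 mm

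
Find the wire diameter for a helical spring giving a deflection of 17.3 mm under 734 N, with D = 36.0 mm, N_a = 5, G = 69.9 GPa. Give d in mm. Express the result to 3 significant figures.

5.80 mm

Required rate k = F/δ = 734/17.3 = 42.428 N/mm
d = (8D³N_a·k / G)^(1/4) = (8·36.0³·5·42.428 / (69.9×10³))^0.25
  = (1132.8)^0.25 = 5.8014 mm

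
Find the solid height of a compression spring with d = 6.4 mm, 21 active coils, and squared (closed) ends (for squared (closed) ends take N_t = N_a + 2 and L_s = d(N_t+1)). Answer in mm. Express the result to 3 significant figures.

squared (closed) ends: N_t = N_a + 2 = 21 + 2 = 23
L_s = d·(N_t+1) = 6.4 × 24 = 153.6 mm

154 mm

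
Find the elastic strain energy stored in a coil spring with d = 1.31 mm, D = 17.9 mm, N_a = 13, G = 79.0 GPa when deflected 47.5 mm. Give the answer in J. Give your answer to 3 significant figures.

0.440 J

k = Gd⁴/(8D³N_a) = (79.0×10³)(1.31⁴)/(8·17.9³·13) = 0.39005 N/mm
U = ½kδ² = 0.5 × 0.39005 × 47.5² = 440.02 N·mm = 0.44002 J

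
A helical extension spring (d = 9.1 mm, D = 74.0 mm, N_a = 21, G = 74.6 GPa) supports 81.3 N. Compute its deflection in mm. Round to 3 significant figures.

10.8 mm

k = Gd⁴/(8D³N_a) = (74.6×10³)(9.1⁴)/(8·74.0³·21) = 7.5145 N/mm
δ = F/k = 81.3 / 7.5145 = 10.819 mm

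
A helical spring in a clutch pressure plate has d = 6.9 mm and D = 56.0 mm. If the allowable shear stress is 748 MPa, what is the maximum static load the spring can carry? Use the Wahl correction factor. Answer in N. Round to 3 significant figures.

C = D/d = 56.0/6.9 = 8.1159
K_W = (4C−1)/(4C−4) + 0.615/C = 31.464/28.464 + 0.0758 = 1.1812
τ_max = K·8FD/(πd³) → F_max = τ_allow·πd³/(8DK)
F_max = 748·π·6.9³/(8·56.0·1.1812) = 7.7197e+05/529.17 = 1458.8 N

1460 N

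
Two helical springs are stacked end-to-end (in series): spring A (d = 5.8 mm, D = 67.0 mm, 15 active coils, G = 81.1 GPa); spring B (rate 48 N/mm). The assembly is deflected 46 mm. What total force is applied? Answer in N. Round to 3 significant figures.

k_A = Gd⁴/(8D³N_a) = (81.1×10³)(5.8⁴)/(8·67.0³·15) = 2.5429 N/mm
Series: 1/k_eq = 1/2.5429 + 1/48 = 0.41409; k_eq = 2.415 N/mm
F = k_eq·δ = 2.415·46 = 111.09 N

111 N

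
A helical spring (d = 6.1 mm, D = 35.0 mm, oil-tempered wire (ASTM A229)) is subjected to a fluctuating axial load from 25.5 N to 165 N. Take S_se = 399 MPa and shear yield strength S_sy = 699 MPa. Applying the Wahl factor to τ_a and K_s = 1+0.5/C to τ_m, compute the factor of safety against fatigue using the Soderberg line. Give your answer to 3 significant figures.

C = D/d = 35.0/6.1 = 5.7377; K_W = (4C−1)/(4C−4)+0.615/C = 1.2655; K_s = 1+0.5/C = 1.0871
F_a = (F_max−F_min)/2 = 69.75 N; F_m = (F_max+F_min)/2 = 95.25 N
τ_a = K_W·8F_aD/(πd³) = 1.2655 × 27.388 = 34.659 MPa
τ_m = K_s·8F_mD/(πd³) = 1.0871 × 37.401 = 40.66 MPa
Soderberg: 1/n_f = τ_a/S_se + τ_m/S_sy = 34.659/399 + 40.66/699 = 0.08687 + 0.05817 = 0.14503
n_f = 1/0.14503 = 6.895

6.89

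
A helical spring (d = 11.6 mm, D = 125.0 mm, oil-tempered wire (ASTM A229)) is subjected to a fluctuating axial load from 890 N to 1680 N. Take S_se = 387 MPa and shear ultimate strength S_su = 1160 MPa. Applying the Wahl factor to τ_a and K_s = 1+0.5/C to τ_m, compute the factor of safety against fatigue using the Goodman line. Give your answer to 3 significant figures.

2.12

C = D/d = 125.0/11.6 = 10.7759; K_W = (4C−1)/(4C−4)+0.615/C = 1.1338; K_s = 1+0.5/C = 1.0464
F_a = (F_max−F_min)/2 = 395 N; F_m = (F_max+F_min)/2 = 1285 N
τ_a = K_W·8F_aD/(πd³) = 1.1338 × 80.551 = 91.329 MPa
τ_m = K_s·8F_mD/(πd³) = 1.0464 × 262.05 = 274.21 MPa
Goodman: 1/n_f = τ_a/S_se + τ_m/S_su = 91.329/387 + 274.21/1160 = 0.23599 + 0.23638 = 0.47238
n_f = 1/0.47238 = 2.117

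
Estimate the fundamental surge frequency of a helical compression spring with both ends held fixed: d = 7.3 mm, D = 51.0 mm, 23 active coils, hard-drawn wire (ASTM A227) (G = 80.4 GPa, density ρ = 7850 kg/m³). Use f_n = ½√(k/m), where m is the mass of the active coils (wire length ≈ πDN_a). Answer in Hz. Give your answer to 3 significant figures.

43.9 Hz

k = Gd⁴/(8D³N_a) = (80.4×10³)(7.3⁴)/(8·51.0³·23) = 9.3545 N/mm = 9354.5 N/m
Wire length L = πDN_a = π·51.0·23 = 3685.1 mm
m = ρ·(πd²/4)·L = 7850 × 41.854×10⁻⁶ m² × 3.6851 m = 1.2107 kg
f_n = ½√(k/m) = 0.5·√(9354.5/1.2107) = 0.5·√(7726.2) = 43.949 Hz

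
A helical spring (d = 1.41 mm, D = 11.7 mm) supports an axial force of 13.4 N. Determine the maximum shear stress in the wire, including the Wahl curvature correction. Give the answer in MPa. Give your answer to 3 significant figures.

168 MPa

Spring index C = D/d = 11.7/1.41 = 8.2979
K_W = (4C−1)/(4C−4) + 0.615/C = 32.191/29.191 + 0.0741 = 1.1769
τ₀ = 8FD/(πd³) = 8·13.4·11.7/(π·1.41³) = 1254.24/8.8066 = 142.42 MPa
τ_max = K·τ₀ = 1.1769 × 142.42 = 167.61 MPa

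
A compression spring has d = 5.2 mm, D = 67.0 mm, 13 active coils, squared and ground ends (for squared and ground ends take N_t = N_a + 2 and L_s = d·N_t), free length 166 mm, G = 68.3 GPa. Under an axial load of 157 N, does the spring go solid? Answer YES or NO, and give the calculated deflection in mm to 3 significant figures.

YES, δ = 98.3 mm

k = Gd⁴/(8D³N_a) = (68.3×10³)(5.2⁴)/(8·67.0³·13) = 1.5965 N/mm
N_t = 15; L_s = 5.2·15 = 78 mm; δ_solid = L₀ − L_s = 166 − 78 = 88 mm
δ = F/k = 157/1.5965 = 98.338 mm
δ ≥ δ_solid → spring goes solid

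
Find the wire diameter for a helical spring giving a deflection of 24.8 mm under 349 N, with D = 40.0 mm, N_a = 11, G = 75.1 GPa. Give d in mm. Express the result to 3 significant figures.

Required rate k = F/δ = 349/24.8 = 14.073 N/mm
d = (8D³N_a·k / G)^(1/4) = (8·40.0³·11·14.073 / (75.1×10³))^0.25
  = (1055.3)^0.25 = 5.6997 mm

5.70 mm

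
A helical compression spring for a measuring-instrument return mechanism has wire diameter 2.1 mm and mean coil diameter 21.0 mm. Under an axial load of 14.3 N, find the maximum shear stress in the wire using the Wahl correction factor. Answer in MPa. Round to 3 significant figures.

Spring index C = D/d = 21.0/2.1 = 10.0000
K_W = (4C−1)/(4C−4) + 0.615/C = 39.000/36.000 + 0.0615 = 1.1448
τ₀ = 8FD/(πd³) = 8·14.3·21.0/(π·2.1³) = 2402.4/29.094 = 82.573 MPa
τ_max = K·τ₀ = 1.1448 × 82.573 = 94.532 MPa

94.5 MPa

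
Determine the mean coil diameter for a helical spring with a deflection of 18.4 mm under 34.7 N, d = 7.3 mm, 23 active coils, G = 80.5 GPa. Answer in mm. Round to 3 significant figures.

87.0 mm

Required rate k = F/δ = 34.7/18.4 = 1.8859 N/mm
D = (Gd⁴/(8N_a·k))^(1/3) = (80.5×10³·7.3⁴/(8·23·1.8859))^(1/3)
  = (658806)^(1/3) = 87.0134 mm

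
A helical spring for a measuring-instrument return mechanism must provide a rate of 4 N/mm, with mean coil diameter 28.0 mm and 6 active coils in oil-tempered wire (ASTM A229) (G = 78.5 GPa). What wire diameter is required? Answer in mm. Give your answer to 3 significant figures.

2.71 mm

d = (8D³N_a·k / G)^(1/4) = (8·28.0³·6·4 / (78.5×10³))^0.25
  = (53.692)^0.25 = 2.7069 mm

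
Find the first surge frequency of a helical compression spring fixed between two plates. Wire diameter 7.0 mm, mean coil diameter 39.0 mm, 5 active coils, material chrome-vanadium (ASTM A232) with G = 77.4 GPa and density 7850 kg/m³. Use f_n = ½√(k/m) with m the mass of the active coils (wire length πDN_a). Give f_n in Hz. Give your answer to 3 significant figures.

325 Hz

k = Gd⁴/(8D³N_a) = (77.4×10³)(7.0⁴)/(8·39.0³·5) = 78.321 N/mm = 78321 N/m
Wire length L = πDN_a = π·39.0·5 = 612.61 mm
m = ρ·(πd²/4)·L = 7850 × 38.485×10⁻⁶ m² × 0.61261 m = 0.18507 kg
f_n = ½√(k/m) = 0.5·√(78321/0.18507) = 0.5·√(4.2319e+05) = 325.27 Hz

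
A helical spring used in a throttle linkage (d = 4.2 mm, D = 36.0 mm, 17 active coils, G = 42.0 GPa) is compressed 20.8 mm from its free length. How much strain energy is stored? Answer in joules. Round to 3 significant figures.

k = Gd⁴/(8D³N_a) = (42.0×10³)(4.2⁴)/(8·36.0³·17) = 2.0597 N/mm
U = ½kδ² = 0.5 × 2.0597 × 20.8² = 445.55 N·mm = 0.44555 J

0.446 J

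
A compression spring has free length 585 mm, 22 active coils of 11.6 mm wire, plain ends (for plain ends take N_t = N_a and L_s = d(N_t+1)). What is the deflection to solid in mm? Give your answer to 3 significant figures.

N_t = 22; L_s = 11.6·23 = 266.8 mm
δ_solid = L₀ − L_s = 585 − 266.8 = 318.2 mm

318 mm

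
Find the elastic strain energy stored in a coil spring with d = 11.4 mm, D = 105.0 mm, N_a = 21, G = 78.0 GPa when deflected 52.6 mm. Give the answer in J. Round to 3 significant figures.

k = Gd⁴/(8D³N_a) = (78.0×10³)(11.4⁴)/(8·105.0³·21) = 6.7739 N/mm
U = ½kδ² = 0.5 × 6.7739 × 52.6² = 9370.8 N·mm = 9.3708 J

9.37 J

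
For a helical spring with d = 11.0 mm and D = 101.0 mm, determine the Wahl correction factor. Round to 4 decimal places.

C = D/d = 101.0/11.0 = 9.1818
K_W = (4C−1)/(4C−4) + 0.615/C = 35.727/32.727 + 0.0670 = 1.1586

1.1586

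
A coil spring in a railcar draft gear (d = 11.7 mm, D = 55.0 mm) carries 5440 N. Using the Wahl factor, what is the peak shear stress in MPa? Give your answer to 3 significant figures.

634 MPa

Spring index C = D/d = 55.0/11.7 = 4.7009
K_W = (4C−1)/(4C−4) + 0.615/C = 17.803/14.803 + 0.1308 = 1.3335
τ₀ = 8FD/(πd³) = 8·5440·55.0/(π·11.7³) = 2.3936e+06/5031.6 = 475.71 MPa
τ_max = K·τ₀ = 1.3335 × 475.71 = 634.35 MPa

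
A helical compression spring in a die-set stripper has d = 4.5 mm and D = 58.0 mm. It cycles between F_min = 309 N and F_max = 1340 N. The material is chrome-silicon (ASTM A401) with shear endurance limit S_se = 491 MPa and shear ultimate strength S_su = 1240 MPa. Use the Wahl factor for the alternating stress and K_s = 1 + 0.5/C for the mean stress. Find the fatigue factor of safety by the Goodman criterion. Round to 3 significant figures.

0.332

C = D/d = 58.0/4.5 = 12.8889; K_W = (4C−1)/(4C−4)+0.615/C = 1.1108; K_s = 1+0.5/C = 1.0388
F_a = (F_max−F_min)/2 = 515.5 N; F_m = (F_max+F_min)/2 = 824.5 N
τ_a = K_W·8F_aD/(πd³) = 1.1108 × 835.52 = 928.1 MPa
τ_m = K_s·8F_mD/(πd³) = 1.0388 × 1336.4 = 1388.2 MPa
Goodman: 1/n_f = τ_a/S_se + τ_m/S_su = 928.1/491 + 1388.2/1240 = 1.89022 + 1.11951 = 3.0097
n_f = 1/3.0097 = 0.3323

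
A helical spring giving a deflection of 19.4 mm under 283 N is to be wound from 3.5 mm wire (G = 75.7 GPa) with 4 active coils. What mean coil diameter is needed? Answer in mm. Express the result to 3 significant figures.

29.0 mm

Required rate k = F/δ = 283/19.4 = 14.588 N/mm
D = (Gd⁴/(8N_a·k))^(1/3) = (75.7×10³·3.5⁴/(8·4·14.588))^(1/3)
  = (24335.1)^(1/3) = 28.9786 mm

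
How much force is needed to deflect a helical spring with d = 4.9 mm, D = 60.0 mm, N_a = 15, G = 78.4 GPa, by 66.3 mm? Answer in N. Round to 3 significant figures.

116 N

k = Gd⁴/(8D³N_a) = (78.4×10³)(4.9⁴)/(8·60.0³·15) = 1.7437 N/mm
F = k·δ = 1.7437 × 66.3 = 115.61 N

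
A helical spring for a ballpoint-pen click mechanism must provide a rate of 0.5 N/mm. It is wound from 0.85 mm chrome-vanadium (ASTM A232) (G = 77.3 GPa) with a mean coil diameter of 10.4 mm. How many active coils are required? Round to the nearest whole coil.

9

N_a = Gd⁴/(8D³k) = (77.3×10³ × 0.85⁴)/(8 × 10.4³ × 0.5)
    = 40351.1 / 4499.46 = 8.968 → 9 coils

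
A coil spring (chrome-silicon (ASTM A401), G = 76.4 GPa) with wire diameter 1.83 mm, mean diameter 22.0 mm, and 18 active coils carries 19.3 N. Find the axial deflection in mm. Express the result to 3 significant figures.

34.5 mm

k = Gd⁴/(8D³N_a) = (76.4×10³)(1.83⁴)/(8·22.0³·18) = 0.55881 N/mm
δ = F/k = 19.3 / 0.55881 = 34.537 mm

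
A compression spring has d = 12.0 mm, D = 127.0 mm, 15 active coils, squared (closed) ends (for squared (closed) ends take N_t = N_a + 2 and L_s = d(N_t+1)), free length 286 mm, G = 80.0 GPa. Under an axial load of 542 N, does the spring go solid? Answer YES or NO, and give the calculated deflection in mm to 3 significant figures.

k = Gd⁴/(8D³N_a) = (80.0×10³)(12.0⁴)/(8·127.0³·15) = 6.7487 N/mm
N_t = 17; L_s = 12.0·18 = 216 mm; δ_solid = L₀ − L_s = 286 − 216 = 70 mm
δ = F/k = 542/6.7487 = 80.311 mm
δ ≥ δ_solid → spring goes solid

YES, δ = 80.3 mm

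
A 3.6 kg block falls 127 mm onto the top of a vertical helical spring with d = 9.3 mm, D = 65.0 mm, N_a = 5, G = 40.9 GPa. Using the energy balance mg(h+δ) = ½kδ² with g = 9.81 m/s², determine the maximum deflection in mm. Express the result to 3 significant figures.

k = Gd⁴/(8D³N_a) = (40.9×10³)(9.3⁴)/(8·65.0³·5) = 27.852 N/mm
W = mg = 3.6 × 9.81 = 35.316 N
½kδ² − Wδ − Wh = 0 → δ = (W + √(W² + 2kWh))/k
δ = (35.316 + √(1247.2 + 249839))/27.852 = (35.316 + 501.09)/27.852 = 19.259 mm

19.3 mm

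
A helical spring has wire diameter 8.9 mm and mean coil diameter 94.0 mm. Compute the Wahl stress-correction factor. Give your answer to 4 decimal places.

1.1367

C = D/d = 94.0/8.9 = 10.5618
K_W = (4C−1)/(4C−4) + 0.615/C = 41.247/38.247 + 0.0582 = 1.1367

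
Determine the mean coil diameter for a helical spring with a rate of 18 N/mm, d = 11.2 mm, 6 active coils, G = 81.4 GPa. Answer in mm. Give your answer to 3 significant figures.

114 mm

D = (Gd⁴/(8N_a·k))^(1/3) = (81.4×10³·11.2⁴/(8·6·18))^(1/3)
  = (1.48246e+06)^(1/3) = 114.0235 mm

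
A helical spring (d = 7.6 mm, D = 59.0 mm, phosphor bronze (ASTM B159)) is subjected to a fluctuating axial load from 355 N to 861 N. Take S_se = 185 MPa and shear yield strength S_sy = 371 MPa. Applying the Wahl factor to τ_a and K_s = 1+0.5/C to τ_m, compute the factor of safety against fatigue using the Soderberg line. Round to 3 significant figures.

0.867

C = D/d = 59.0/7.6 = 7.7632; K_W = (4C−1)/(4C−4)+0.615/C = 1.1901; K_s = 1+0.5/C = 1.0644
F_a = (F_max−F_min)/2 = 253 N; F_m = (F_max+F_min)/2 = 608 N
τ_a = K_W·8F_aD/(πd³) = 1.1901 × 86.591 = 103.05 MPa
τ_m = K_s·8F_mD/(πd³) = 1.0644 × 208.09 = 221.49 MPa
Soderberg: 1/n_f = τ_a/S_se + τ_m/S_sy = 103.05/185 + 221.49/371 = 0.55704 + 0.59702 = 1.1541
n_f = 1/1.1541 = 0.8665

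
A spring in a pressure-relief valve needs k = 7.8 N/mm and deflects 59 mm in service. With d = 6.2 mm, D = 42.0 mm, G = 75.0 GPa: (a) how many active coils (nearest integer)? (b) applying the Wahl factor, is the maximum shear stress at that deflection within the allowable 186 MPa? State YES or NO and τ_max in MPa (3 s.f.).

N_a = Gd⁴/(8D³k) = (75.0×10³)(6.2⁴)/(8·42.0³·7.8) = 23.97 → N_a = 24
Actual rate k = Gd⁴/(8D³·24) = 7.7907 N/mm
Working load F = kδ = 7.7907·59 = 459.65 N
C = 42.0/6.2 = 6.7742; K_W = (4C−1)/(4C−4)+0.615/C = 1.2207
τ_max = K_W·8FD/(πd³) = 1.2207·206.27 = 251.79 MPa
τ_max > 186 MPa → exceeds allowable

(a) 24 coils; (b) NO, τ_max = 252 MPa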